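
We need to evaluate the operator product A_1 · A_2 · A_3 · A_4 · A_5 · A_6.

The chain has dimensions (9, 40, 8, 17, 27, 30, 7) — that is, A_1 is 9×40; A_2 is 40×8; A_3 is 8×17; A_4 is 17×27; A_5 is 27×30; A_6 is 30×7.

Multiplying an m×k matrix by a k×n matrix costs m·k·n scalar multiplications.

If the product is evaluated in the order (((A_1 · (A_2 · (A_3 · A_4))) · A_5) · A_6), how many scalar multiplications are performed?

31212

(A_3 · A_4): 8×17 by 17×27 → 8×27, cost 8·17·27 = 3672
(A_2 · (A_3 · A_4)): 40×8 by 8×27 → 40×27, cost 40·8·27 = 8640; cumulative 12312
(A_1 · (A_2 · (A_3 · A_4))): 9×40 by 40×27 → 9×27, cost 9·40·27 = 9720; cumulative 22032
((A_1 · (A_2 · (A_3 · A_4))) · A_5): 9×27 by 27×30 → 9×30, cost 9·27·30 = 7290; cumulative 29322
(((A_1 · (A_2 · (A_3 · A_4))) · A_5) · A_6): 9×30 by 30×7 → 9×7, cost 9·30·7 = 1890; cumulative 31212
Total: 31212 scalar multiplications.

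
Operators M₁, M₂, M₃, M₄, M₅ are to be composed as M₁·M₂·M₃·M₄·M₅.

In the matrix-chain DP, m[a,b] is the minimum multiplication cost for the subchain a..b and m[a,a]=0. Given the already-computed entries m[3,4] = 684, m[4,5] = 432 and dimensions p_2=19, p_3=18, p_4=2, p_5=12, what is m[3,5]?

m[3,5] = min over k∈[3,4] of m[3,k]+m[k+1,5]+p_{2}·p_k·p_{5}.
k=3: 0 + 432 + 19·18·12 = 4536; k=4: 684 + 0 + 19·2·12 = 1140.
Minimum: 1140 at k=4.

1140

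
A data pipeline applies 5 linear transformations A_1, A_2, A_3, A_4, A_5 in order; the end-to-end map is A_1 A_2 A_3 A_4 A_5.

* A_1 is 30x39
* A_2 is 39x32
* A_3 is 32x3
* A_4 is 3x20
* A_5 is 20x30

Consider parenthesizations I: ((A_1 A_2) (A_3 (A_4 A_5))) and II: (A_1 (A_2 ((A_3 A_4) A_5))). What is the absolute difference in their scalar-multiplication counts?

22740

Order I = ((A_1 A_2) (A_3 (A_4 A_5))): (A_1 A_2): 30×39 by 39×32 → 30×32, cost 30·39·32 = 37440; (A_4 A_5): 3×20 by 20×30 → 3×30, cost 3·20·30 = 1800; (A_3 (A_4 A_5)): 32×3 by 3×30 → 32×30, cost 32·3·30 = 2880; cumulative 4680; ((A_1 A_2) (A_3 (A_4 A_5))): 30×32 by 32×30 → 30×30, cost 30·32·30 = 28800; cumulative 70920. Total 70920.
Order II = (A_1 (A_2 ((A_3 A_4) A_5))): (A_3 A_4): 32×3 by 3×20 → 32×20, cost 32·3·20 = 1920; ((A_3 A_4) A_5): 32×20 by 20×30 → 32×30, cost 32·20·30 = 19200; cumulative 21120; (A_2 ((A_3 A_4) A_5)): 39×32 by 32×30 → 39×30, cost 39·32·30 = 37440; cumulative 58560; (A_1 (A_2 ((A_3 A_4) A_5))): 30×39 by 39×30 → 30×30, cost 30·39·30 = 35100; cumulative 93660. Total 93660.
Difference: |70920 − 93660| = 22740.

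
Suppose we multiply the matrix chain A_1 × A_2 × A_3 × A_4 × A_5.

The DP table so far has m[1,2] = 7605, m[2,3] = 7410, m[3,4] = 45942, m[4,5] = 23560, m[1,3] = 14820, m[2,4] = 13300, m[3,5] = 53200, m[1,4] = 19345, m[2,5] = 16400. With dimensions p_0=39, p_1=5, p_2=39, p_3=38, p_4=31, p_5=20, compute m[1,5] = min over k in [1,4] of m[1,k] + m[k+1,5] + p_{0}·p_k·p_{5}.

m[1,5] = min over k∈[1,4] of m[1,k]+m[k+1,5]+p_{0}·p_k·p_{5}.
k=1: 0 + 16400 + 39·5·20 = 20300; k=2: 7605 + 53200 + 39·39·20 = 91225; k=3: 14820 + 23560 + 39·38·20 = 68020; k=4: 19345 + 0 + 39·31·20 = 43525.
Minimum: 20300 at k=1.

20300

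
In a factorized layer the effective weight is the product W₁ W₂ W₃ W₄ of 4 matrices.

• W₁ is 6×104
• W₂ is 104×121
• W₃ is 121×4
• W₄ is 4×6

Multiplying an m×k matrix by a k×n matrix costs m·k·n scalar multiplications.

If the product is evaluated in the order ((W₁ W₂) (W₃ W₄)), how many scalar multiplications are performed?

(W₁ W₂): 6×104 by 104×121 → 6×121, cost 6·104·121 = 75504
(W₃ W₄): 121×4 by 4×6 → 121×6, cost 121·4·6 = 2904
((W₁ W₂) (W₃ W₄)): 6×121 by 121×6 → 6×6, cost 6·121·6 = 4356; cumulative 82764
Total: 82764 scalar multiplications.

82764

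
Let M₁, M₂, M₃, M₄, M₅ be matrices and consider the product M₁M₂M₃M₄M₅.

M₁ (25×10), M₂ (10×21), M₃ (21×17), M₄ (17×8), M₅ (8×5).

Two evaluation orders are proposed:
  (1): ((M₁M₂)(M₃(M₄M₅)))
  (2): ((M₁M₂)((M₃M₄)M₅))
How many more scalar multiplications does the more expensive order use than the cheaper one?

Order (1) = ((M₁M₂)(M₃(M₄M₅))): (M₁M₂): 25×10 by 10×21 → 25×21, cost 25·10·21 = 5250; (M₄M₅): 17×8 by 8×5 → 17×5, cost 17·8·5 = 680; (M₃(M₄M₅)): 21×17 by 17×5 → 21×5, cost 21·17·5 = 1785; cumulative 2465; ((M₁M₂)(M₃(M₄M₅))): 25×21 by 21×5 → 25×5, cost 25·21·5 = 2625; cumulative 10340. Total 10340.
Order (2) = ((M₁M₂)((M₃M₄)M₅)): (M₁M₂): 25×10 by 10×21 → 25×21, cost 25·10·21 = 5250; (M₃M₄): 21×17 by 17×8 → 21×8, cost 21·17·8 = 2856; ((M₃M₄)M₅): 21×8 by 8×5 → 21×5, cost 21·8·5 = 840; cumulative 3696; ((M₁M₂)((M₃M₄)M₅)): 25×21 by 21×5 → 25×5, cost 25·21·5 = 2625; cumulative 11571. Total 11571.
Difference: |10340 − 11571| = 1231.

1231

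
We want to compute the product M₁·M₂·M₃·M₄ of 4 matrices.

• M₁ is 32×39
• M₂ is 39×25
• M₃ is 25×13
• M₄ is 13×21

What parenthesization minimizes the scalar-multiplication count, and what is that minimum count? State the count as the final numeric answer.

37635

Adjacent pairs: M₁M₂ = 32·39·25 = 31200; M₂M₃ = 39·25·13 = 12675; M₃M₄ = 25·13·21 = 6825.
Length 3: M₁..M₃: k=1: 0+12675+32·39·13=28899; k=2: 31200+0+32·25·13=41600 → min 28899 | M₂..M₄: k=2: 0+6825+39·25·21=27300; k=3: 12675+0+39·13·21=23322 → min 23322.
Length 4: M₁..M₄: k=1: 0+23322+32·39·21=49530; k=2: 31200+6825+32·25·21=54825; k=3: 28899+0+32·13·21=37635 → min 37635.
Optimal parenthesization: ((M₁·(M₂·M₃))·M₄) with cost 37635.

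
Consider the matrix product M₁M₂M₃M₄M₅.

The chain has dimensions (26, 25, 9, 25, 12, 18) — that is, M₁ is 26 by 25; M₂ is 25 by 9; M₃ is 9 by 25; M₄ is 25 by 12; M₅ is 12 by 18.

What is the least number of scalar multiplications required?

14706

Adjacent pairs: M₁M₂ = 26·25·9 = 5850; M₂M₃ = 25·9·25 = 5625; M₃M₄ = 9·25·12 = 2700; M₄M₅ = 25·12·18 = 5400.
Length 3: M₁..M₃: k=1: 0+5625+26·25·25=21875; k=2: 5850+0+26·9·25=11700 → min 11700 | M₂..M₄: k=2: 0+2700+25·9·12=5400; k=3: 5625+0+25·25·12=13125 → min 5400 | M₃..M₅: k=3: 0+5400+9·25·18=9450; k=4: 2700+0+9·12·18=4644 → min 4644.
Length 4: M₁..M₄: k=1: 0+5400+26·25·12=13200; k=2: 5850+2700+26·9·12=11358; k=3: 11700+0+26·25·12=19500 → min 11358 | M₂..M₅: k=2: 0+4644+25·9·18=8694; k=3: 5625+5400+25·25·18=22275; k=4: 5400+0+25·12·18=10800 → min 8694.
Length 5: M₁..M₅: k=1: 0+8694+26·25·18=20394; k=2: 5850+4644+26·9·18=14706; k=3: 11700+5400+26·25·18=28800; k=4: 11358+0+26·12·18=16974 → min 14706.
Optimal order: ((M₁M₂)((M₃M₄)M₅)) with cost 14706.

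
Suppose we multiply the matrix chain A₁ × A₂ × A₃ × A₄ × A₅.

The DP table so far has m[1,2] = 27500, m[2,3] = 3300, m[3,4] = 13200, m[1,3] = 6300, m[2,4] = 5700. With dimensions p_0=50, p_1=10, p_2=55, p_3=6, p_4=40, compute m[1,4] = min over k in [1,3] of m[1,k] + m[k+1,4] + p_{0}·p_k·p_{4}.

18300

m[1,4] = min over k∈[1,3] of m[1,k]+m[k+1,4]+p_{0}·p_k·p_{4}.
k=1: 0 + 5700 + 50·10·40 = 25700; k=2: 27500 + 13200 + 50·55·40 = 150700; k=3: 6300 + 0 + 50·6·40 = 18300.
Minimum: 18300 at k=3.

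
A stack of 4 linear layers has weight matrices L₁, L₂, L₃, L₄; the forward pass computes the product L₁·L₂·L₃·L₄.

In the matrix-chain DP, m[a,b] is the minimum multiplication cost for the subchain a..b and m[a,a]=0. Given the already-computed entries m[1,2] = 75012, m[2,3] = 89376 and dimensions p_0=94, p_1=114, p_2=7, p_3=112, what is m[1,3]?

m[1,3] = min over k∈[1,2] of m[1,k]+m[k+1,3]+p_{0}·p_k·p_{3}.
k=1: 0 + 89376 + 94·114·112 = 1289568; k=2: 75012 + 0 + 94·7·112 = 148708.
Minimum: 148708 at k=2.

148708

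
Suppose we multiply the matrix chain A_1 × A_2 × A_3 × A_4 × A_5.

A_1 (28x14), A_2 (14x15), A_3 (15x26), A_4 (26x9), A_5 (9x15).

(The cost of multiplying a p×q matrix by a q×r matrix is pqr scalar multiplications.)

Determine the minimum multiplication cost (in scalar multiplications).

Adjacent pairs: A_1A_2 = 28·14·15 = 5880; A_2A_3 = 14·15·26 = 5460; A_3A_4 = 15·26·9 = 3510; A_4A_5 = 26·9·15 = 3510.
Length 3: A_1..A_3: k=1: 0+5460+28·14·26=15652; k=2: 5880+0+28·15·26=16800 → min 15652 | A_2..A_4: k=2: 0+3510+14·15·9=5400; k=3: 5460+0+14·26·9=8736 → min 5400 | A_3..A_5: k=3: 0+3510+15·26·15=9360; k=4: 3510+0+15·9·15=5535 → min 5535.
Length 4: A_1..A_4: k=1: 0+5400+28·14·9=8928; k=2: 5880+3510+28·15·9=13170; k=3: 15652+0+28·26·9=22204 → min 8928 | A_2..A_5: k=2: 0+5535+14·15·15=8685; k=3: 5460+3510+14·26·15=14430; k=4: 5400+0+14·9·15=7290 → min 7290.
Length 5: A_1..A_5: k=1: 0+7290+28·14·15=13170; k=2: 5880+5535+28·15·15=17715; k=3: 15652+3510+28·26·15=30082; k=4: 8928+0+28·9·15=12708 → min 12708.
Optimal order: ((A_1 × (A_2 × (A_3 × A_4))) × A_5) with cost 12708.

12708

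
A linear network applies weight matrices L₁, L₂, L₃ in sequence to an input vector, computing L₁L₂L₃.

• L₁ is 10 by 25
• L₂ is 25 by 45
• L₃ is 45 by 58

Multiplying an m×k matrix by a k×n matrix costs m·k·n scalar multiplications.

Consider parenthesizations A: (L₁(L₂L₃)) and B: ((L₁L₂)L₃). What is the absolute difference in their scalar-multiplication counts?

Order A = (L₁(L₂L₃)): (L₂L₃): 25×45 by 45×58 → 25×58, cost 25·45·58 = 65250; (L₁(L₂L₃)): 10×25 by 25×58 → 10×58, cost 10·25·58 = 14500; cumulative 79750. Total 79750.
Order B = ((L₁L₂)L₃): (L₁L₂): 10×25 by 25×45 → 10×45, cost 10·25·45 = 11250; ((L₁L₂)L₃): 10×45 by 45×58 → 10×58, cost 10·45·58 = 26100; cumulative 37350. Total 37350.
Difference: |79750 − 37350| = 42400.

42400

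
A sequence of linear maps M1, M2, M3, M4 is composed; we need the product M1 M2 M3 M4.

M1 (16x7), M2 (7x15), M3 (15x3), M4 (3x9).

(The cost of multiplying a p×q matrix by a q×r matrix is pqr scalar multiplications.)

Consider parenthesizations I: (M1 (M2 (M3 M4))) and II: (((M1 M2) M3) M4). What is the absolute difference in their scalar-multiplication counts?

Order I = (M1 (M2 (M3 M4))): (M3 M4): 15×3 by 3×9 → 15×9, cost 15·3·9 = 405; (M2 (M3 M4)): 7×15 by 15×9 → 7×9, cost 7·15·9 = 945; cumulative 1350; (M1 (M2 (M3 M4))): 16×7 by 7×9 → 16×9, cost 16·7·9 = 1008; cumulative 2358. Total 2358.
Order II = (((M1 M2) M3) M4): (M1 M2): 16×7 by 7×15 → 16×15, cost 16·7·15 = 1680; ((M1 M2) M3): 16×15 by 15×3 → 16×3, cost 16·15·3 = 720; cumulative 2400; (((M1 M2) M3) M4): 16×3 by 3×9 → 16×9, cost 16·3·9 = 432; cumulative 2832. Total 2832.
Difference: |2358 − 2832| = 474.

474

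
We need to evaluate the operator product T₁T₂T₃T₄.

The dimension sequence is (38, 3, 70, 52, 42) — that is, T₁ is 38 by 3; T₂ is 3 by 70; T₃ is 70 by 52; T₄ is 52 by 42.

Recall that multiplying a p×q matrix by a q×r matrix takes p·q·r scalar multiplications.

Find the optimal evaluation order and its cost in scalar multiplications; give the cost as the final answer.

22260

Adjacent pairs: T₁T₂ = 38·3·70 = 7980; T₂T₃ = 3·70·52 = 10920; T₃T₄ = 70·52·42 = 152880.
Length 3: T₁..T₃: k=1: 0+10920+38·3·52=16848; k=2: 7980+0+38·70·52=146300 → min 16848 | T₂..T₄: k=2: 0+152880+3·70·42=161700; k=3: 10920+0+3·52·42=17472 → min 17472.
Length 4: T₁..T₄: k=1: 0+17472+38·3·42=22260; k=2: 7980+152880+38·70·42=272580; k=3: 16848+0+38·52·42=99840 → min 22260.
Optimal parenthesization: (T₁((T₂T₃)T₄)) with cost 22260.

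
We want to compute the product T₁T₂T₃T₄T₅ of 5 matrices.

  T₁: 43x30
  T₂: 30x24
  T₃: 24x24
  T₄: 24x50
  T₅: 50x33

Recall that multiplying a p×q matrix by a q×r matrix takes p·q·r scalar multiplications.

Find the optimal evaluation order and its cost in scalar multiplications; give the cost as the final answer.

121896

Adjacent pairs: T₁T₂ = 43·30·24 = 30960; T₂T₃ = 30·24·24 = 17280; T₃T₄ = 24·24·50 = 28800; T₄T₅ = 24·50·33 = 39600.
Length 3: T₁..T₃: k=1: 0+17280+43·30·24=48240; k=2: 30960+0+43·24·24=55728 → min 48240 | T₂..T₄: k=2: 0+28800+30·24·50=64800; k=3: 17280+0+30·24·50=53280 → min 53280 | T₃..T₅: k=3: 0+39600+24·24·33=58608; k=4: 28800+0+24·50·33=68400 → min 58608.
Length 4: T₁..T₄: k=1: 0+53280+43·30·50=117780; k=2: 30960+28800+43·24·50=111360; k=3: 48240+0+43·24·50=99840 → min 99840 | T₂..T₅: k=2: 0+58608+30·24·33=82368; k=3: 17280+39600+30·24·33=80640; k=4: 53280+0+30·50·33=102780 → min 80640.
Length 5: T₁..T₅: k=1: 0+80640+43·30·33=123210; k=2: 30960+58608+43·24·33=123624; k=3: 48240+39600+43·24·33=121896; k=4: 99840+0+43·50·33=170790 → min 121896.
Optimal parenthesization: ((T₁(T₂T₃))(T₄T₅)) with cost 121896.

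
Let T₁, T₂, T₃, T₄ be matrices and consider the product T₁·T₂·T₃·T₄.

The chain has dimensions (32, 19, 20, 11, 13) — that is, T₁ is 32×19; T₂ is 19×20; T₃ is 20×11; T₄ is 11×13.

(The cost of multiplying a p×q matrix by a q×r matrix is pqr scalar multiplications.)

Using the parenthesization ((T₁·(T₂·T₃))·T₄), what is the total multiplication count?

15444

(T₂·T₃): 19×20 by 20×11 → 19×11, cost 19·20·11 = 4180
(T₁·(T₂·T₃)): 32×19 by 19×11 → 32×11, cost 32·19·11 = 6688; cumulative 10868
((T₁·(T₂·T₃))·T₄): 32×11 by 11×13 → 32×13, cost 32·11·13 = 4576; cumulative 15444
Total: 15444 scalar multiplications.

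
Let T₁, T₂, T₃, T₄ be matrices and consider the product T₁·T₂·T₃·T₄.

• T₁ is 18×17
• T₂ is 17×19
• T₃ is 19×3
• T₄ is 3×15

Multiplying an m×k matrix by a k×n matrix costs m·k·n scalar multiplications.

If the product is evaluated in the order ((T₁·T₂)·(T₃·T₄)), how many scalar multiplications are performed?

(T₁·T₂): 18×17 by 17×19 → 18×19, cost 18·17·19 = 5814
(T₃·T₄): 19×3 by 3×15 → 19×15, cost 19·3·15 = 855
((T₁·T₂)·(T₃·T₄)): 18×19 by 19×15 → 18×15, cost 18·19·15 = 5130; cumulative 11799
Total: 11799 scalar multiplications.

11799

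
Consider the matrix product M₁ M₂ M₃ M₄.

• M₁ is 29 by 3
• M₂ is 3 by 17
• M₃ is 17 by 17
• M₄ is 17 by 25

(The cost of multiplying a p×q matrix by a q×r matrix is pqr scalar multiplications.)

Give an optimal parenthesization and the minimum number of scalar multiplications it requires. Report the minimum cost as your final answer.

Adjacent pairs: M₁M₂ = 29·3·17 = 1479; M₂M₃ = 3·17·17 = 867; M₃M₄ = 17·17·25 = 7225.
Length 3: M₁..M₃: k=1: 0+867+29·3·17=2346; k=2: 1479+0+29·17·17=9860 → min 2346 | M₂..M₄: k=2: 0+7225+3·17·25=8500; k=3: 867+0+3·17·25=2142 → min 2142.
Length 4: M₁..M₄: k=1: 0+2142+29·3·25=4317; k=2: 1479+7225+29·17·25=21029; k=3: 2346+0+29·17·25=14671 → min 4317.
Optimal parenthesization: (M₁ ((M₂ M₃) M₄)) with cost 4317.

4317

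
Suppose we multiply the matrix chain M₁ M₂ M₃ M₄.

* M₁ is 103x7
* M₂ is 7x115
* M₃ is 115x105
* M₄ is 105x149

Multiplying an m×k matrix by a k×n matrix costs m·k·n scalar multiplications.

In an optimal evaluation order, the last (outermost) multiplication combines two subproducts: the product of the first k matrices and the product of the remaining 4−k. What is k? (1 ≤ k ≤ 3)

1

Adjacent pairs: M₁M₂ = 103·7·115 = 82915; M₂M₃ = 7·115·105 = 84525; M₃M₄ = 115·105·149 = 1799175.
Length 3: M₁..M₃: k=1: 0+84525+103·7·105=160230; k=2: 82915+0+103·115·105=1326640 → min 160230 | M₂..M₄: k=2: 0+1799175+7·115·149=1919120; k=3: 84525+0+7·105·149=194040 → min 194040.
Top-level splits: k=1: (M₁..M₁)·(M₂..M₄) → 0+194040+103·7·149 = 301469; k=2: (M₁..M₂)·(M₃..M₄) → 82915+1799175+103·115·149 = 3646995; k=3: (M₁..M₃)·(M₄..M₄) → 160230+0+103·105·149 = 1771665.
Best split is after M₁, i.e. k = 1.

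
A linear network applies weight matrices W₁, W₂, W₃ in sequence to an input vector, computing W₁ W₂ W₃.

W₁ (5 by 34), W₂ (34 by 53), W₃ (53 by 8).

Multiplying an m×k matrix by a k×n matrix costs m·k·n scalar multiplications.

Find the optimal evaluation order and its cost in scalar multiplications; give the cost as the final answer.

11130

(W₁ (W₂ W₃)): cost 15776.
((W₁ W₂) W₃): cost 11130.
Optimal: ((W₁ W₂) W₃) with cost 11130.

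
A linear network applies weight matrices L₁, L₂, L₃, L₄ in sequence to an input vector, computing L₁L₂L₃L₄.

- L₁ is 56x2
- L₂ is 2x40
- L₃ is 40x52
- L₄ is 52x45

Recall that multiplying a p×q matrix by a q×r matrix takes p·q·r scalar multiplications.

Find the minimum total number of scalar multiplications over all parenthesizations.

13880

Adjacent pairs: L₁L₂ = 56·2·40 = 4480; L₂L₃ = 2·40·52 = 4160; L₃L₄ = 40·52·45 = 93600.
Length 3: L₁..L₃: k=1: 0+4160+56·2·52=9984; k=2: 4480+0+56·40·52=120960 → min 9984 | L₂..L₄: k=2: 0+93600+2·40·45=97200; k=3: 4160+0+2·52·45=8840 → min 8840.
Length 4: L₁..L₄: k=1: 0+8840+56·2·45=13880; k=2: 4480+93600+56·40·45=198880; k=3: 9984+0+56·52·45=141024 → min 13880.
Optimal order: (L₁((L₂L₃)L₄)) with cost 13880.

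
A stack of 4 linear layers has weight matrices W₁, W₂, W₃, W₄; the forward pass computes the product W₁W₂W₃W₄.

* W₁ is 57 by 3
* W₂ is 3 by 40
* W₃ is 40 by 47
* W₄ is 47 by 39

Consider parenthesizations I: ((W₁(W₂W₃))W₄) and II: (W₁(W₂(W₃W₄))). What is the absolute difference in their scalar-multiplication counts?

Order I = ((W₁(W₂W₃))W₄): (W₂W₃): 3×40 by 40×47 → 3×47, cost 3·40·47 = 5640; (W₁(W₂W₃)): 57×3 by 3×47 → 57×47, cost 57·3·47 = 8037; cumulative 13677; ((W₁(W₂W₃))W₄): 57×47 by 47×39 → 57×39, cost 57·47·39 = 104481; cumulative 118158. Total 118158.
Order II = (W₁(W₂(W₃W₄))): (W₃W₄): 40×47 by 47×39 → 40×39, cost 40·47·39 = 73320; (W₂(W₃W₄)): 3×40 by 40×39 → 3×39, cost 3·40·39 = 4680; cumulative 78000; (W₁(W₂(W₃W₄))): 57×3 by 3×39 → 57×39, cost 57·3·39 = 6669; cumulative 84669. Total 84669.
Difference: |118158 − 84669| = 33489.

33489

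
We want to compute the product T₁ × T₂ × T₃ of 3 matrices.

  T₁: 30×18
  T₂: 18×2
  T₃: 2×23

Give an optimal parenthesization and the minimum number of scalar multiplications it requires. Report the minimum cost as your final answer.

(T₁ × (T₂ × T₃)): cost 13248.
((T₁ × T₂) × T₃): cost 2460.
Optimal: ((T₁ × T₂) × T₃) with cost 2460.

2460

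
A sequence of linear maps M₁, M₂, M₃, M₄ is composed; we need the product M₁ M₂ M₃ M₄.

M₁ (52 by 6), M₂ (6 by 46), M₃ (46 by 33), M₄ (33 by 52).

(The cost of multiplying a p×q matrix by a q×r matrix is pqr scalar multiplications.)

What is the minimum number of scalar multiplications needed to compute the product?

35628

Adjacent pairs: M₁M₂ = 52·6·46 = 14352; M₂M₃ = 6·46·33 = 9108; M₃M₄ = 46·33·52 = 78936.
Length 3: M₁..M₃: k=1: 0+9108+52·6·33=19404; k=2: 14352+0+52·46·33=93288 → min 19404 | M₂..M₄: k=2: 0+78936+6·46·52=93288; k=3: 9108+0+6·33·52=19404 → min 19404.
Length 4: M₁..M₄: k=1: 0+19404+52·6·52=35628; k=2: 14352+78936+52·46·52=217672; k=3: 19404+0+52·33·52=108636 → min 35628.
Optimal order: (M₁ ((M₂ M₃) M₄)) with cost 35628.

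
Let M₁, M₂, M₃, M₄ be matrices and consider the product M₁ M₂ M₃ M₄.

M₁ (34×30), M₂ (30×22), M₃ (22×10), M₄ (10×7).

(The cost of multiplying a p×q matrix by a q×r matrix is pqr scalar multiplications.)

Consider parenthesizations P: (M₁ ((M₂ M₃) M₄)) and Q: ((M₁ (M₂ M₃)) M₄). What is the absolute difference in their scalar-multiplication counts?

3340

Order P = (M₁ ((M₂ M₃) M₄)): (M₂ M₃): 30×22 by 22×10 → 30×10, cost 30·22·10 = 6600; ((M₂ M₃) M₄): 30×10 by 10×7 → 30×7, cost 30·10·7 = 2100; cumulative 8700; (M₁ ((M₂ M₃) M₄)): 34×30 by 30×7 → 34×7, cost 34·30·7 = 7140; cumulative 15840. Total 15840.
Order Q = ((M₁ (M₂ M₃)) M₄): (M₂ M₃): 30×22 by 22×10 → 30×10, cost 30·22·10 = 6600; (M₁ (M₂ M₃)): 34×30 by 30×10 → 34×10, cost 34·30·10 = 10200; cumulative 16800; ((M₁ (M₂ M₃)) M₄): 34×10 by 10×7 → 34×7, cost 34·10·7 = 2380; cumulative 19180. Total 19180.
Difference: |15840 − 19180| = 3340.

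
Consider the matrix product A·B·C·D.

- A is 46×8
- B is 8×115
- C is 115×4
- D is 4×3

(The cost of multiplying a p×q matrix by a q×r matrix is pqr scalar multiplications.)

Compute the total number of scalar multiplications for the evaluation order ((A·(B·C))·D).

(B·C): 8×115 by 115×4 → 8×4, cost 8·115·4 = 3680
(A·(B·C)): 46×8 by 8×4 → 46×4, cost 46·8·4 = 1472; cumulative 5152
((A·(B·C))·D): 46×4 by 4×3 → 46×3, cost 46·4·3 = 552; cumulative 5704
Total: 5704 scalar multiplications.

5704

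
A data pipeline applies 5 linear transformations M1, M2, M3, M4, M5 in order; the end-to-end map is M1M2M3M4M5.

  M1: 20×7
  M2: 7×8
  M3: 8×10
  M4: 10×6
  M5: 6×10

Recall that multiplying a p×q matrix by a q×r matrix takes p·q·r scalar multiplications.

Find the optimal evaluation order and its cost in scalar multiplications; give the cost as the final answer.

2636

Adjacent pairs: M1M2 = 20·7·8 = 1120; M2M3 = 7·8·10 = 560; M3M4 = 8·10·6 = 480; M4M5 = 10·6·10 = 600.
Length 3: M1..M3: k=1: 0+560+20·7·10=1960; k=2: 1120+0+20·8·10=2720 → min 1960 | M2..M4: k=2: 0+480+7·8·6=816; k=3: 560+0+7·10·6=980 → min 816 | M3..M5: k=3: 0+600+8·10·10=1400; k=4: 480+0+8·6·10=960 → min 960.
Length 4: M1..M4: k=1: 0+816+20·7·6=1656; k=2: 1120+480+20·8·6=2560; k=3: 1960+0+20·10·6=3160 → min 1656 | M2..M5: k=2: 0+960+7·8·10=1520; k=3: 560+600+7·10·10=1860; k=4: 816+0+7·6·10=1236 → min 1236.
Length 5: M1..M5: k=1: 0+1236+20·7·10=2636; k=2: 1120+960+20·8·10=3680; k=3: 1960+600+20·10·10=4560; k=4: 1656+0+20·6·10=2856 → min 2636.
Optimal parenthesization: (M1((M2(M3M4))M5)) with cost 2636.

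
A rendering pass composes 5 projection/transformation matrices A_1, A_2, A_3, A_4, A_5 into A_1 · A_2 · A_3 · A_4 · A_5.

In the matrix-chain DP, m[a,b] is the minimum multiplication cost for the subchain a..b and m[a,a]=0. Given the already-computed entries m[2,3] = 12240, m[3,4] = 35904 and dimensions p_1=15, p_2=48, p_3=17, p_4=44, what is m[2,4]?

m[2,4] = min over k∈[2,3] of m[2,k]+m[k+1,4]+p_{1}·p_k·p_{4}.
k=2: 0 + 35904 + 15·48·44 = 67584; k=3: 12240 + 0 + 15·17·44 = 23460.
Minimum: 23460 at k=3.

23460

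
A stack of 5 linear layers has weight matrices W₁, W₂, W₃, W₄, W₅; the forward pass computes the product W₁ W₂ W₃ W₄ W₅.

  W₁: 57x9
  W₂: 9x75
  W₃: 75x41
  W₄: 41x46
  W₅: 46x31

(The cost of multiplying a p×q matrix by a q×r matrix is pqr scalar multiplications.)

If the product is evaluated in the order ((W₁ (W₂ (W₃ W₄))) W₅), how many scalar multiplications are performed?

(W₃ W₄): 75×41 by 41×46 → 75×46, cost 75·41·46 = 141450
(W₂ (W₃ W₄)): 9×75 by 75×46 → 9×46, cost 9·75·46 = 31050; cumulative 172500
(W₁ (W₂ (W₃ W₄))): 57×9 by 9×46 → 57×46, cost 57·9·46 = 23598; cumulative 196098
((W₁ (W₂ (W₃ W₄))) W₅): 57×46 by 46×31 → 57×31, cost 57·46·31 = 81282; cumulative 277380
Total: 277380 scalar multiplications.

277380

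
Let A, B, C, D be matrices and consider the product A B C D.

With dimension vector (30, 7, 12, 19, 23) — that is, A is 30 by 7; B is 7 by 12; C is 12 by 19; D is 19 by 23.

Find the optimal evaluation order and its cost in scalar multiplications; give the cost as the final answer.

Adjacent pairs: AB = 30·7·12 = 2520; BC = 7·12·19 = 1596; CD = 12·19·23 = 5244.
Length 3: A..C: k=1: 0+1596+30·7·19=5586; k=2: 2520+0+30·12·19=9360 → min 5586 | B..D: k=2: 0+5244+7·12·23=7176; k=3: 1596+0+7·19·23=4655 → min 4655.
Length 4: A..D: k=1: 0+4655+30·7·23=9485; k=2: 2520+5244+30·12·23=16044; k=3: 5586+0+30·19·23=18696 → min 9485.
Optimal parenthesization: (A ((B C) D)) with cost 9485.

9485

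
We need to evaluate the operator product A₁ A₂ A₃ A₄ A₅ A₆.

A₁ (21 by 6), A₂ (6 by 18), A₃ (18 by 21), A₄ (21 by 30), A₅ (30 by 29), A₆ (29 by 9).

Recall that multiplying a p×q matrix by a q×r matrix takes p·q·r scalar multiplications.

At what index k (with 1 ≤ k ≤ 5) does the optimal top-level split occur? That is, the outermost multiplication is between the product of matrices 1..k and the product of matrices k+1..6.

Adjacent pairs: A₁A₂ = 21·6·18 = 2268; A₂A₃ = 6·18·21 = 2268; A₃A₄ = 18·21·30 = 11340; A₄A₅ = 21·30·29 = 18270; A₅A₆ = 30·29·9 = 7830.
Length 3: A₁..A₃: k=1: 0+2268+21·6·21=4914; k=2: 2268+0+21·18·21=10206 → min 4914 | A₂..A₄: k=2: 0+11340+6·18·30=14580; k=3: 2268+0+6·21·30=6048 → min 6048 | A₃..A₅: k=3: 0+18270+18·21·29=29232; k=4: 11340+0+18·30·29=27000 → min 27000 | A₄..A₆: k=4: 0+7830+21·30·9=13500; k=5: 18270+0+21·29·9=23751 → min 13500.
Length 4: A₁..A₄: k=1: 0+6048+21·6·30=9828; k=2: 2268+11340+21·18·30=24948; k=3: 4914+0+21·21·30=18144 → min 9828 | A₂..A₅: k=2: 0+27000+6·18·29=30132; k=3: 2268+18270+6·21·29=24192; k=4: 6048+0+6·30·29=11268 → min 11268 | A₃..A₆: k=3: 0+13500+18·21·9=16902; k=4: 11340+7830+18·30·9=24030; k=5: 27000+0+18·29·9=31698 → min 16902.
Length 5: A₁..A₅: k=1: 0+11268+21·6·29=14922; k=2: 2268+27000+21·18·29=40230; k=3: 4914+18270+21·21·29=35973; k=4: 9828+0+21·30·29=28098 → min 14922 | A₂..A₆: k=2: 0+16902+6·18·9=17874; k=3: 2268+13500+6·21·9=16902; k=4: 6048+7830+6·30·9=15498; k=5: 11268+0+6·29·9=12834 → min 12834.
Top-level splits: k=1: (A₁..A₁)·(A₂..A₆) → 0+12834+21·6·9 = 13968; k=2: (A₁..A₂)·(A₃..A₆) → 2268+16902+21·18·9 = 22572; k=3: (A₁..A₃)·(A₄..A₆) → 4914+13500+21·21·9 = 22383; k=4: (A₁..A₄)·(A₅..A₆) → 9828+7830+21·30·9 = 23328; k=5: (A₁..A₅)·(A₆..A₆) → 14922+0+21·29·9 = 20403.
Best split is after A₁, i.e. k = 1.

1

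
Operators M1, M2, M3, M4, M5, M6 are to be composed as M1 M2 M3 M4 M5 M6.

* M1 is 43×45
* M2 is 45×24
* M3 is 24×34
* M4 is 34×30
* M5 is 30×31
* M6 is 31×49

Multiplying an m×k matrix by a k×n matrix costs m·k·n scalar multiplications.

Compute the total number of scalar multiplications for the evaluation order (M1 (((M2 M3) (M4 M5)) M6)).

(M2 M3): 45×24 by 24×34 → 45×34, cost 45·24·34 = 36720
(M4 M5): 34×30 by 30×31 → 34×31, cost 34·30·31 = 31620
((M2 M3) (M4 M5)): 45×34 by 34×31 → 45×31, cost 45·34·31 = 47430; cumulative 115770
(((M2 M3) (M4 M5)) M6): 45×31 by 31×49 → 45×49, cost 45·31·49 = 68355; cumulative 184125
(M1 (((M2 M3) (M4 M5)) M6)): 43×45 by 45×49 → 43×49, cost 43·45·49 = 94815; cumulative 278940
Total: 278940 scalar multiplications.

278940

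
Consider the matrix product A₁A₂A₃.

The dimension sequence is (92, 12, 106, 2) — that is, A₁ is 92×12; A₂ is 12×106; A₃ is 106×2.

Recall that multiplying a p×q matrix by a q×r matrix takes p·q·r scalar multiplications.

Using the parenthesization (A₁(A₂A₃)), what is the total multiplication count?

(A₂A₃): 12×106 by 106×2 → 12×2, cost 12·106·2 = 2544
(A₁(A₂A₃)): 92×12 by 12×2 → 92×2, cost 92·12·2 = 2208; cumulative 4752
Total: 4752 scalar multiplications.

4752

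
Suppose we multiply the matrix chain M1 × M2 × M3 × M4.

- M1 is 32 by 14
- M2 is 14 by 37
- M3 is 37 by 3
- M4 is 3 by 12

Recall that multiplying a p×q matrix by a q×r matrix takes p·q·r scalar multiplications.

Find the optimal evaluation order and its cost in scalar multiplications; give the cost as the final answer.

Adjacent pairs: M1M2 = 32·14·37 = 16576; M2M3 = 14·37·3 = 1554; M3M4 = 37·3·12 = 1332.
Length 3: M1..M3: k=1: 0+1554+32·14·3=2898; k=2: 16576+0+32·37·3=20128 → min 2898 | M2..M4: k=2: 0+1332+14·37·12=7548; k=3: 1554+0+14·3·12=2058 → min 2058.
Length 4: M1..M4: k=1: 0+2058+32·14·12=7434; k=2: 16576+1332+32·37·12=32116; k=3: 2898+0+32·3·12=4050 → min 4050.
Optimal parenthesization: ((M1 × (M2 × M3)) × M4) with cost 4050.

4050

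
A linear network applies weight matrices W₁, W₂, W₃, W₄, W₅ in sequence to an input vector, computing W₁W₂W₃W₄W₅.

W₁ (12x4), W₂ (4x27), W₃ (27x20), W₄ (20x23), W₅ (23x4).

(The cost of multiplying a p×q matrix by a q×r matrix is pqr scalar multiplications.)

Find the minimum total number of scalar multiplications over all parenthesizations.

Adjacent pairs: W₁W₂ = 12·4·27 = 1296; W₂W₃ = 4·27·20 = 2160; W₃W₄ = 27·20·23 = 12420; W₄W₅ = 20·23·4 = 1840.
Length 3: W₁..W₃: k=1: 0+2160+12·4·20=3120; k=2: 1296+0+12·27·20=7776 → min 3120 | W₂..W₄: k=2: 0+12420+4·27·23=14904; k=3: 2160+0+4·20·23=4000 → min 4000 | W₃..W₅: k=3: 0+1840+27·20·4=4000; k=4: 12420+0+27·23·4=14904 → min 4000.
Length 4: W₁..W₄: k=1: 0+4000+12·4·23=5104; k=2: 1296+12420+12·27·23=21168; k=3: 3120+0+12·20·23=8640 → min 5104 | W₂..W₅: k=2: 0+4000+4·27·4=4432; k=3: 2160+1840+4·20·4=4320; k=4: 4000+0+4·23·4=4368 → min 4320.
Length 5: W₁..W₅: k=1: 0+4320+12·4·4=4512; k=2: 1296+4000+12·27·4=6592; k=3: 3120+1840+12·20·4=5920; k=4: 5104+0+12·23·4=6208 → min 4512.
Optimal order: (W₁((W₂W₃)(W₄W₅))) with cost 4512.

4512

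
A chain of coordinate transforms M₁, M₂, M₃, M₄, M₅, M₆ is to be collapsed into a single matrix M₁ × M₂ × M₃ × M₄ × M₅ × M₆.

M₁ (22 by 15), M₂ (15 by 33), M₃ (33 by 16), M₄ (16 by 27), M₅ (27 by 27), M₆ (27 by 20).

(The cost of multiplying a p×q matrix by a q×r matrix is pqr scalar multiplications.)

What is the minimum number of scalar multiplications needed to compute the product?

Adjacent pairs: M₁M₂ = 22·15·33 = 10890; M₂M₃ = 15·33·16 = 7920; M₃M₄ = 33·16·27 = 14256; M₄M₅ = 16·27·27 = 11664; M₅M₆ = 27·27·20 = 14580.
Length 3: M₁..M₃: k=1: 0+7920+22·15·16=13200; k=2: 10890+0+22·33·16=22506 → min 13200 | M₂..M₄: k=2: 0+14256+15·33·27=27621; k=3: 7920+0+15·16·27=14400 → min 14400 | M₃..M₅: k=3: 0+11664+33·16·27=25920; k=4: 14256+0+33·27·27=38313 → min 25920 | M₄..M₆: k=4: 0+14580+16·27·20=23220; k=5: 11664+0+16·27·20=20304 → min 20304.
Length 4: M₁..M₄: k=1: 0+14400+22·15·27=23310; k=2: 10890+14256+22·33·27=44748; k=3: 13200+0+22·16·27=22704 → min 22704 | M₂..M₅: k=2: 0+25920+15·33·27=39285; k=3: 7920+11664+15·16·27=26064; k=4: 14400+0+15·27·27=25335 → min 25335 | M₃..M₆: k=3: 0+20304+33·16·20=30864; k=4: 14256+14580+33·27·20=46656; k=5: 25920+0+33·27·20=43740 → min 30864.
Length 5: M₁..M₅: k=1: 0+25335+22·15·27=34245; k=2: 10890+25920+22·33·27=56412; k=3: 13200+11664+22·16·27=34368; k=4: 22704+0+22·27·27=38742 → min 34245 | M₂..M₆: k=2: 0+30864+15·33·20=40764; k=3: 7920+20304+15·16·20=33024; k=4: 14400+14580+15·27·20=37080; k=5: 25335+0+15·27·20=33435 → min 33024.
Length 6: M₁..M₆: k=1: 0+33024+22·15·20=39624; k=2: 10890+30864+22·33·20=56274; k=3: 13200+20304+22·16·20=40544; k=4: 22704+14580+22·27·20=49164; k=5: 34245+0+22·27·20=46125 → min 39624.
Optimal order: (M₁ × ((M₂ × M₃) × ((M₄ × M₅) × M₆))) with cost 39624.

39624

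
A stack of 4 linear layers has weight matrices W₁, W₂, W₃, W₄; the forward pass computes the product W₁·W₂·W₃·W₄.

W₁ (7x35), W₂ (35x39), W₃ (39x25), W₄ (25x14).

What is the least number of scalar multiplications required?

18830

Adjacent pairs: W₁W₂ = 7·35·39 = 9555; W₂W₃ = 35·39·25 = 34125; W₃W₄ = 39·25·14 = 13650.
Length 3: W₁..W₃: k=1: 0+34125+7·35·25=40250; k=2: 9555+0+7·39·25=16380 → min 16380 | W₂..W₄: k=2: 0+13650+35·39·14=32760; k=3: 34125+0+35·25·14=46375 → min 32760.
Length 4: W₁..W₄: k=1: 0+32760+7·35·14=36190; k=2: 9555+13650+7·39·14=27027; k=3: 16380+0+7·25·14=18830 → min 18830.
Optimal order: (((W₁·W₂)·W₃)·W₄) with cost 18830.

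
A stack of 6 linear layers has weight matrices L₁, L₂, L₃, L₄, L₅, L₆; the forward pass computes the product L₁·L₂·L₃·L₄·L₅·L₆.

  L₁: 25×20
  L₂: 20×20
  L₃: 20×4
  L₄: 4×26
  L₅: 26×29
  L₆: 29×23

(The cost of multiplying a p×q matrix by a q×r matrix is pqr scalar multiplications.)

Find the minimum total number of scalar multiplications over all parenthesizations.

Adjacent pairs: L₁L₂ = 25·20·20 = 10000; L₂L₃ = 20·20·4 = 1600; L₃L₄ = 20·4·26 = 2080; L₄L₅ = 4·26·29 = 3016; L₅L₆ = 26·29·23 = 17342.
Length 3: L₁..L₃: k=1: 0+1600+25·20·4=3600; k=2: 10000+0+25·20·4=12000 → min 3600 | L₂..L₄: k=2: 0+2080+20·20·26=12480; k=3: 1600+0+20·4·26=3680 → min 3680 | L₃..L₅: k=3: 0+3016+20·4·29=5336; k=4: 2080+0+20·26·29=17160 → min 5336 | L₄..L₆: k=4: 0+17342+4·26·23=19734; k=5: 3016+0+4·29·23=5684 → min 5684.
Length 4: L₁..L₄: k=1: 0+3680+25·20·26=16680; k=2: 10000+2080+25·20·26=25080; k=3: 3600+0+25·4·26=6200 → min 6200 | L₂..L₅: k=2: 0+5336+20·20·29=16936; k=3: 1600+3016+20·4·29=6936; k=4: 3680+0+20·26·29=18760 → min 6936 | L₃..L₆: k=3: 0+5684+20·4·23=7524; k=4: 2080+17342+20·26·23=31382; k=5: 5336+0+20·29·23=18676 → min 7524.
Length 5: L₁..L₅: k=1: 0+6936+25·20·29=21436; k=2: 10000+5336+25·20·29=29836; k=3: 3600+3016+25·4·29=9516; k=4: 6200+0+25·26·29=25050 → min 9516 | L₂..L₆: k=2: 0+7524+20·20·23=16724; k=3: 1600+5684+20·4·23=9124; k=4: 3680+17342+20·26·23=32982; k=5: 6936+0+20·29·23=20276 → min 9124.
Length 6: L₁..L₆: k=1: 0+9124+25·20·23=20624; k=2: 10000+7524+25·20·23=29024; k=3: 3600+5684+25·4·23=11584; k=4: 6200+17342+25·26·23=38492; k=5: 9516+0+25·29·23=26191 → min 11584.
Optimal order: ((L₁·(L₂·L₃))·((L₄·L₅)·L₆)) with cost 11584.

11584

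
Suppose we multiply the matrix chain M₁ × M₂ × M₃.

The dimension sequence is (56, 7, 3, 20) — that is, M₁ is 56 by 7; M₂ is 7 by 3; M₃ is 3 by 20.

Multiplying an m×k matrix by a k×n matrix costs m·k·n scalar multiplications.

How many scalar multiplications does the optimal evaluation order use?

Order (M₁ × (M₂ × M₃)): (M₂ × M₃): 7×3 by 3×20 → 7×20, cost 7·3·20 = 420; (M₁ × (M₂ × M₃)): 56×7 by 7×20 → 56×20, cost 56·7·20 = 7840; cumulative 8260. Total 8260.
Order ((M₁ × M₂) × M₃): (M₁ × M₂): 56×7 by 7×3 → 56×3, cost 56·7·3 = 1176; ((M₁ × M₂) × M₃): 56×3 by 3×20 → 56×20, cost 56·3·20 = 3360; cumulative 4536. Total 4536.
Minimum: 4536.

4536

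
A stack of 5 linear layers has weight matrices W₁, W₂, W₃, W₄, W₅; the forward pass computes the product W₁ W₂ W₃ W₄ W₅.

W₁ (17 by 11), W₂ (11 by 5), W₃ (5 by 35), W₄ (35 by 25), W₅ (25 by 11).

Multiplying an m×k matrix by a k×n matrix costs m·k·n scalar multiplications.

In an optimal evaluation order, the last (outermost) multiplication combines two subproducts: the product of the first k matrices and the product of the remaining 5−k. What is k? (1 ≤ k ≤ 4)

Adjacent pairs: W₁W₂ = 17·11·5 = 935; W₂W₃ = 11·5·35 = 1925; W₃W₄ = 5·35·25 = 4375; W₄W₅ = 35·25·11 = 9625.
Length 3: W₁..W₃: k=1: 0+1925+17·11·35=8470; k=2: 935+0+17·5·35=3910 → min 3910 | W₂..W₄: k=2: 0+4375+11·5·25=5750; k=3: 1925+0+11·35·25=11550 → min 5750 | W₃..W₅: k=3: 0+9625+5·35·11=11550; k=4: 4375+0+5·25·11=5750 → min 5750.
Length 4: W₁..W₄: k=1: 0+5750+17·11·25=10425; k=2: 935+4375+17·5·25=7435; k=3: 3910+0+17·35·25=18785 → min 7435 | W₂..W₅: k=2: 0+5750+11·5·11=6355; k=3: 1925+9625+11·35·11=15785; k=4: 5750+0+11·25·11=8775 → min 6355.
Top-level splits: k=1: (W₁..W₁)·(W₂..W₅) → 0+6355+17·11·11 = 8412; k=2: (W₁..W₂)·(W₃..W₅) → 935+5750+17·5·11 = 7620; k=3: (W₁..W₃)·(W₄..W₅) → 3910+9625+17·35·11 = 20080; k=4: (W₁..W₄)·(W₅..W₅) → 7435+0+17·25·11 = 12110.
Best split is after W₂, i.e. k = 2.

2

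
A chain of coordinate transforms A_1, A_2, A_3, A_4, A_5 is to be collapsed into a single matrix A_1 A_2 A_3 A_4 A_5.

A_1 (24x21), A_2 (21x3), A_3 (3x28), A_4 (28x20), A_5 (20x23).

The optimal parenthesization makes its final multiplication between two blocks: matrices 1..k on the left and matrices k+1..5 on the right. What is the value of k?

2

Adjacent pairs: A_1A_2 = 24·21·3 = 1512; A_2A_3 = 21·3·28 = 1764; A_3A_4 = 3·28·20 = 1680; A_4A_5 = 28·20·23 = 12880.
Length 3: A_1..A_3: k=1: 0+1764+24·21·28=15876; k=2: 1512+0+24·3·28=3528 → min 3528 | A_2..A_4: k=2: 0+1680+21·3·20=2940; k=3: 1764+0+21·28·20=13524 → min 2940 | A_3..A_5: k=3: 0+12880+3·28·23=14812; k=4: 1680+0+3·20·23=3060 → min 3060.
Length 4: A_1..A_4: k=1: 0+2940+24·21·20=13020; k=2: 1512+1680+24·3·20=4632; k=3: 3528+0+24·28·20=16968 → min 4632 | A_2..A_5: k=2: 0+3060+21·3·23=4509; k=3: 1764+12880+21·28·23=28168; k=4: 2940+0+21·20·23=12600 → min 4509.
Top-level splits: k=1: (A_1..A_1)·(A_2..A_5) → 0+4509+24·21·23 = 16101; k=2: (A_1..A_2)·(A_3..A_5) → 1512+3060+24·3·23 = 6228; k=3: (A_1..A_3)·(A_4..A_5) → 3528+12880+24·28·23 = 31864; k=4: (A_1..A_4)·(A_5..A_5) → 4632+0+24·20·23 = 15672.
Best split is after A_2, i.e. k = 2.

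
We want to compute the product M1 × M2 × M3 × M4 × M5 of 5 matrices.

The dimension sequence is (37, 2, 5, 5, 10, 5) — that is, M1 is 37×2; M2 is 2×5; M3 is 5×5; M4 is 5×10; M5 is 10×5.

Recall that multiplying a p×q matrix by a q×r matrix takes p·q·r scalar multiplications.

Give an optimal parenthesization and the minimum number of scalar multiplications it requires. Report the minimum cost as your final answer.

Adjacent pairs: M1M2 = 37·2·5 = 370; M2M3 = 2·5·5 = 50; M3M4 = 5·5·10 = 250; M4M5 = 5·10·5 = 250.
Length 3: M1..M3: k=1: 0+50+37·2·5=420; k=2: 370+0+37·5·5=1295 → min 420 | M2..M4: k=2: 0+250+2·5·10=350; k=3: 50+0+2·5·10=150 → min 150 | M3..M5: k=3: 0+250+5·5·5=375; k=4: 250+0+5·10·5=500 → min 375.
Length 4: M1..M4: k=1: 0+150+37·2·10=890; k=2: 370+250+37·5·10=2470; k=3: 420+0+37·5·10=2270 → min 890 | M2..M5: k=2: 0+375+2·5·5=425; k=3: 50+250+2·5·5=350; k=4: 150+0+2·10·5=250 → min 250.
Length 5: M1..M5: k=1: 0+250+37·2·5=620; k=2: 370+375+37·5·5=1670; k=3: 420+250+37·5·5=1595; k=4: 890+0+37·10·5=2740 → min 620.
Optimal parenthesization: (M1 × (((M2 × M3) × M4) × M5)) with cost 620.

620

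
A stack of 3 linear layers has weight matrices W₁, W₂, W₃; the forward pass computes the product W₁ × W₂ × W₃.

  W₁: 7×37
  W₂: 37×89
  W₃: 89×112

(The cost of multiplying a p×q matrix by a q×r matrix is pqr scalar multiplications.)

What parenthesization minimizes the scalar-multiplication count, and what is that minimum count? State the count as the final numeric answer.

92827

(W₁ × (W₂ × W₃)): cost 397824.
((W₁ × W₂) × W₃): cost 92827.
Optimal: ((W₁ × W₂) × W₃) with cost 92827.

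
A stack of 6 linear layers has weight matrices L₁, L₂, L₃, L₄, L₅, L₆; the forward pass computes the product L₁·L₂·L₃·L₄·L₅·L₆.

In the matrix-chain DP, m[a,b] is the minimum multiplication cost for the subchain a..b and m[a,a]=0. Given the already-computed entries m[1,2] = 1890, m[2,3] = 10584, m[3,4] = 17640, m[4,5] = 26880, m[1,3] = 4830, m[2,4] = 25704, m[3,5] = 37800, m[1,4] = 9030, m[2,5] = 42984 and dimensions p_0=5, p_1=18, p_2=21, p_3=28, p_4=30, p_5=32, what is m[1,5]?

13830

m[1,5] = min over k∈[1,4] of m[1,k]+m[k+1,5]+p_{0}·p_k·p_{5}.
k=1: 0 + 42984 + 5·18·32 = 45864; k=2: 1890 + 37800 + 5·21·32 = 43050; k=3: 4830 + 26880 + 5·28·32 = 36190; k=4: 9030 + 0 + 5·30·32 = 13830.
Minimum: 13830 at k=4.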